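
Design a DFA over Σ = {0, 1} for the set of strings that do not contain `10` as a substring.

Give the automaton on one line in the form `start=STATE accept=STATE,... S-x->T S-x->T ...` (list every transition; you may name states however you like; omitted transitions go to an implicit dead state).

This is the complement of 'contains `10`'. Use the same substring-matching states — S0 through S2 holding how much of `10` has just been matched — but flip the accepting set: everything except the trap S2 accepts.
3 states suffice.
        0   1  
>* S0   S0  S1 
 * S1   S2  S1 
   S2   S2  S2 
(> = start, * = accepting)

start=S0 accept=S0,S1 S0-0->S0 S0-1->S1 S1-0->S2 S1-1->S1 S2-0->S2 S2-1->S2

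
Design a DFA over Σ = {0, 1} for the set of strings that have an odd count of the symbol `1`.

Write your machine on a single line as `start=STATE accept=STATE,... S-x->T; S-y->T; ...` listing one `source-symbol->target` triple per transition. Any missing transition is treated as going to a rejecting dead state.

Keep the running count of `1`s modulo 2: each `1` advances along the cycle q0 → q1 → q0 while other symbols loop. Accept at q1.
A 2-state machine:
        0   1  
>  q0   q0  q1 
 * q1   q1  q0 
(> = start, * = accepting)

start=q0; accept=q1; q0-0->q0; q0-1->q1; q1-0->q1; q1-1->q0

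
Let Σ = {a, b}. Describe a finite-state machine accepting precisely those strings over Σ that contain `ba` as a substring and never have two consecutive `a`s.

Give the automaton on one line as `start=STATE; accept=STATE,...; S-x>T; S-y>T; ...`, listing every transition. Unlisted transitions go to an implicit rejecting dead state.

Run two small machines in parallel and take their product. One (3 states) tracks whether and how much of `ba` has been seen; the other (3 states) tracks partial matches of the forbidden pattern `aa`. Each combined state is a pair, one component from each; accept when both components accept. After merging equivalent states the machine shrinks.
        a   b  
>  s0   s1  s2 
   s1   s3  s2 
   s2   s4  s2 
   s3   s3  s3 
 * s4   s3  s5 
 * s5   s4  s5 
(> = start, * = accepting)

start=s0; accept=s4,s5; s0-a>s1; s0-b>s2; s1-a>s3; s1-b>s2; s2-a>s4; s2-b>s2; s3-a>s3; s3-b>s3; s4-a>s3; s4-b>s5; s5-a>s4; s5-b>s5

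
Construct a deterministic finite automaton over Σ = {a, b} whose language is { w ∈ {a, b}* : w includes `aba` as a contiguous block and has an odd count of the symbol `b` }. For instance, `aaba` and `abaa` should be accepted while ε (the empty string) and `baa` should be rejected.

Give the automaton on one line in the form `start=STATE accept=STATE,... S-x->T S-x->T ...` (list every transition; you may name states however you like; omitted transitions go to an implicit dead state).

Run two small machines in parallel and take their product. One (4 states) tracks whether and how much of `aba` has been seen; the other (2 states) tracks the count of `b`s modulo 2. Each combined state is a pair, one component from each; accept when both components accept.
8 states suffice.
        a   b  
>  q0   q1  q2 
   q1   q1  q3 
   q2   q4  q0 
   q3   q5  q0 
   q4   q4  q6 
 * q5   q5  q7 
   q6   q7  q2 
   q7   q7  q5 
(> = start, * = accepting)

start=q0 accept=q5 q0-a->q1 q0-b->q2 q1-a->q1 q1-b->q3 q2-a->q4 q2-b->q0 q3-a->q5 q3-b->q0 q4-a->q4 q4-b->q6 q5-a->q5 q5-b->q7 q6-a->q7 q6-b->q2 q7-a->q7 q7-b->q5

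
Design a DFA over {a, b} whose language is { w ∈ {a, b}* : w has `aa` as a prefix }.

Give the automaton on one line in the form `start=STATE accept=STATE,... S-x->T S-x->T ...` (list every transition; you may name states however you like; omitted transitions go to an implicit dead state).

start=q0 accept=q2 q0-a->q1 q0-b->q3 q1-a->q2 q1-b->q3 q2-a->q2 q2-b->q2 q3-a->q3 q3-b->q3

Check the first 2 symbols one by one: q0 through q1 record how many have matched `aa` so far; any wrong symbol goes to the dead state q3. After all 2 match we enter the accepting sink q2.
With 4 states:
        a   b  
>  q0   q1  q3 
   q1   q2  q3 
 * q2   q2  q2 
   q3   q3  q3 
(> = start, * = accepting)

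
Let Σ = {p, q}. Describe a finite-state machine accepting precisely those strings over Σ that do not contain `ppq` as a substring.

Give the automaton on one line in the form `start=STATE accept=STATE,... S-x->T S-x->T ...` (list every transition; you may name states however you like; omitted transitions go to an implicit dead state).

start=S0 accept=S0,S1,S2 S0-p->S1 S0-q->S0 S1-p->S2 S1-q->S0 S2-p->S2 S2-q->S3 S3-p->S3 S3-q->S3

This is the complement of 'contains `ppq`'. Use the same substring-matching states — S0 through S3 holding how much of `ppq` has just been matched — but flip the accepting set: everything except the trap S3 accepts.
A 4-state machine:
        p   q  
>* S0   S1  S0 
 * S1   S2  S0 
 * S2   S2  S3 
   S3   S3  S3 
(> = start, * = accepting)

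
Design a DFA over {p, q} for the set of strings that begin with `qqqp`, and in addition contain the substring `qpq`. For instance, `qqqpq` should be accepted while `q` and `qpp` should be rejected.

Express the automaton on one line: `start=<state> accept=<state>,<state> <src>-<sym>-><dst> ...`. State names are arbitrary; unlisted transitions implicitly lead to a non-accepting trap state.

start=S0 accept=S10 S0-p->S1 S0-q->S2 S1-p->S1 S1-q->S3 S2-p->S4 S2-q->S5 S3-p->S4 S3-q->S3 S4-p->S1 S4-q->S6 S5-p->S4 S5-q->S7 S6-p->S6 S6-q->S6 S7-p->S8 S7-q->S3 S8-p->S9 S8-q->S10 S9-p->S9 S9-q->S11 S10-p->S10 S10-q->S10 S11-p->S8 S11-q->S11

Run two small machines in parallel and take their product. One (6 states) tracks whether the input so far still matches the prefix `qqqp`; the other (4 states) tracks whether and how much of `qpq` has been seen. Each combined state is a pair, one component from each; accept when both components accept.
With 12 states:
          p    q  
>  S0     S1   S2 
   S1     S1   S3 
   S2     S4   S5 
   S3     S4   S3 
   S4     S1   S6 
   S5     S4   S7 
   S6     S6   S6 
   S7     S8   S3 
   S8     S9  S10 
   S9     S9  S11 
 * S10   S10  S10 
   S11    S8  S11 
(> = start, * = accepting)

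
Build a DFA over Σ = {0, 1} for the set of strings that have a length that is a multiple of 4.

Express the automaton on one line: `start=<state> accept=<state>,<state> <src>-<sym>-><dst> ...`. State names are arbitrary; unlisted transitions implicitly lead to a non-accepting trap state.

start=S0 accept=S0 S0-0->S1 S0-1->S1 S1-0->S2 S1-1->S2 S2-0->S3 S2-1->S3 S3-0->S0 S3-1->S0

Count input length modulo 4: every symbol advances one step around the cycle S0 → S1 → S2 → S3 → S0. Accept at S0.
With 4 states:
        0   1  
>* S0   S1  S1 
   S1   S2  S2 
   S2   S3  S3 
   S3   S0  S0 
(> = start, * = accepting)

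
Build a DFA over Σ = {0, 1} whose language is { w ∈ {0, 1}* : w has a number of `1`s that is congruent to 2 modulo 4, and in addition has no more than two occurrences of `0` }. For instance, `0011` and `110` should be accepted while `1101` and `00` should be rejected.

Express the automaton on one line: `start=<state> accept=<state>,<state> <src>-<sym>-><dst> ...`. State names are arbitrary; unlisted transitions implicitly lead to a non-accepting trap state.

start=q0 accept=q5,q8,q11 q0-0->q1 q0-1->q2 q1-0->q3 q1-1->q4 q2-0->q4 q2-1->q5 q3-0->q6 q3-1->q7 q4-0->q7 q4-1->q8 q5-0->q8 q5-1->q9 q6-0->q6 q6-1->q10 q7-0->q10 q7-1->q11 q8-0->q11 q8-1->q12 q9-0->q12 q9-1->q0 q10-0->q10 q10-1->q13 q11-0->q13 q11-1->q14 q12-0->q14 q12-1->q1 q13-0->q13 q13-1->q15 q14-0->q15 q14-1->q3 q15-0->q15 q15-1->q6

Build one automaton per condition and run them in lockstep. One (4 states) tracks the count of `1`s modulo 4; the other (4 states) tracks the count of `0`s, saturating at 3. Each combined state is a pair, one component from each; accept when both components accept.
A 16-state machine:
          0    1  
>  q0     q1   q2 
   q1     q3   q4 
   q2     q4   q5 
   q3     q6   q7 
   q4     q7   q8 
 * q5     q8   q9 
   q6     q6  q10 
   q7    q10  q11 
 * q8    q11  q12 
   q9    q12   q0 
   q10   q10  q13 
 * q11   q13  q14 
   q12   q14   q1 
   q13   q13  q15 
   q14   q15   q3 
   q15   q15   q6 
(> = start, * = accepting)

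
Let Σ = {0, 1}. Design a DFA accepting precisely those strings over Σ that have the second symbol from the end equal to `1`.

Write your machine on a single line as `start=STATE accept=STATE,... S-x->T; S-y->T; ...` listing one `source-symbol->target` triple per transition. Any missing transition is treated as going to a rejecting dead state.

start=A; accept=F,G; A-0->B; A-1->C; B-0->D; B-1->E; C-0->F; C-1->G; D-0->D; D-1->E; E-0->F; E-1->G; F-0->D; F-1->E; G-0->F; G-1->G

Because acceptance depends on a position counted from the end, the machine has to buffer the most recent 2 symbols. Make each state the string of the last up-to-2 symbols read; on input `x` shift the window left and append `x`. Accept when the buffered window has length 2 and begins with `1`.
       0  1 
>  A   B  C 
   B   D  E 
   C   F  G 
   D   D  E 
   E   F  G 
 * F   D  E 
 * G   F  G 
(> = start, * = accepting)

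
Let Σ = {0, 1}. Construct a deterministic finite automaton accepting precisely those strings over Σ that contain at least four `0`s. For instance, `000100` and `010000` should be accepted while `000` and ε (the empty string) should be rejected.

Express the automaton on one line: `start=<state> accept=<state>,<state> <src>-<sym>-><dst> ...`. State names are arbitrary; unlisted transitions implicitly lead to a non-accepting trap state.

start=s0 accept=s4,s5 s0-0->s1 s0-1->s0 s1-0->s2 s1-1->s1 s2-0->s3 s2-1->s2 s3-0->s4 s3-1->s3 s4-0->s5 s4-1->s4 s5-0->s5 s5-1->s5

Count `0`s, saturating at 5: states s0 through s4 mean 0 through 4 `0`s seen; s5 means more than 4. Each `0` increments (capped at s5); other symbols loop. Accept from {s4, s5}.
6 states suffice.
        0   1  
>  s0   s1  s0 
   s1   s2  s1 
   s2   s3  s2 
   s3   s4  s3 
 * s4   s5  s4 
 * s5   s5  s5 
(> = start, * = accepting)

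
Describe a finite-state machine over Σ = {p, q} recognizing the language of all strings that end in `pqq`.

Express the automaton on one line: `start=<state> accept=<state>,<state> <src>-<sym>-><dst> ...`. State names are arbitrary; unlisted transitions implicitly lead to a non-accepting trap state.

start=s0 accept=s3 s0-p->s1 s0-q->s0 s1-p->s1 s1-q->s2 s2-p->s1 s2-q->s3 s3-p->s1 s3-q->s0

Let each state record the length of the longest suffix of the input read so far that is also a prefix of `pqq`. s1 means the last symbol is `p`; s2 means the last 2 symbols are `pq`; s3 means the last 3 symbols are `pqq`. Accept only at s3, where the string currently ends in `pqq`.
With 4 states:
        p   q  
>  s0   s1  s0 
   s1   s1  s2 
   s2   s1  s3 
 * s3   s1  s0 
(> = start, * = accepting)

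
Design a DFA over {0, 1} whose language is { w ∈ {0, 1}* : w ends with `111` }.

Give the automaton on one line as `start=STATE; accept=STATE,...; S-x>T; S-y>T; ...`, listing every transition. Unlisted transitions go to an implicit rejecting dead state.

Remember how much of `111` the current input suffix matches. State A means no match yet; B means the last symbol is `1`; C means the last 2 symbols are `11`; D means the last 3 symbols are `111`. Only D accepts. On a mismatch, fall back to the longest proper suffix that is still a prefix of `111`.
       0  1 
>  A   A  B 
   B   A  C 
   C   A  D 
 * D   A  D 
(> = start, * = accepting)

start=A; accept=D; A-0>A; A-1>B; B-0>A; B-1>C; C-0>A; C-1>D; D-0>A; D-1>D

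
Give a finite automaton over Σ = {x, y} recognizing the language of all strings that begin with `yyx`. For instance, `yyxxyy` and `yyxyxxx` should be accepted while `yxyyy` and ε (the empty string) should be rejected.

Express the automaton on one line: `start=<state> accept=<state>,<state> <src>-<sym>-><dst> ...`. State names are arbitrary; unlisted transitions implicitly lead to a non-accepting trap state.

start=q0 accept=q3 q0-x->q4 q0-y->q1 q1-x->q4 q1-y->q2 q2-x->q3 q2-y->q4 q3-x->q3 q3-y->q3 q4-x->q4 q4-y->q4

Walk along `yyx` while the input agrees: from q0 take `y` to q1, and so on. Any deviation drops to the rejecting sink q4. Once q3 is reached the prefix is confirmed and every continuation is accepted.
With 5 states:
        x   y  
>  q0   q4  q1 
   q1   q4  q2 
   q2   q3  q4 
 * q3   q3  q3 
   q4   q4  q4 
(> = start, * = accepting)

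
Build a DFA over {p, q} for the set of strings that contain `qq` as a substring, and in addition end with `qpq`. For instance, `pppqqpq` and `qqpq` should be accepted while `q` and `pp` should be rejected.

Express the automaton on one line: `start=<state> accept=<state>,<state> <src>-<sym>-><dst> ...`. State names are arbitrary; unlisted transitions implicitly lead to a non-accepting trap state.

Build one automaton per condition and run them in lockstep. One (3 states) tracks whether and how much of `qq` has been seen; the other (4 states) tracks how much of the suffix `qpq` has currently been matched. Each combined state is a pair, one component from each; accept when both components accept.
        p   q  
>  s0   s0  s1 
   s1   s2  s3 
   s2   s0  s4 
   s3   s5  s3 
   s4   s2  s3 
   s5   s6  s7 
   s6   s6  s3 
 * s7   s5  s3 
(> = start, * = accepting)

start=s0 accept=s7 s0-p->s0 s0-q->s1 s1-p->s2 s1-q->s3 s2-p->s0 s2-q->s4 s3-p->s5 s3-q->s3 s4-p->s2 s4-q->s3 s5-p->s6 s5-q->s7 s6-p->s6 s6-q->s3 s7-p->s5 s7-q->s3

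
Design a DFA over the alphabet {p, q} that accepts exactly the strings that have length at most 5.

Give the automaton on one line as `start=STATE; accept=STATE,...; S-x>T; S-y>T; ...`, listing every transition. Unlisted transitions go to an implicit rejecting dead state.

start=A; accept=A,B,C,D,E,F; A-p>B; A-q>B; B-p>C; B-q>C; C-p>D; C-q>D; D-p>E; D-q>E; E-p>F; E-q>F; F-p>G; F-q>G; G-p>G; G-q>G

Count input length up to 6: every symbol moves from A toward G, which means 'more than 5' and absorbs. Accept from {A, B, C, D, E, F}.
With 7 states:
       p  q 
>* A   B  B 
 * B   C  C 
 * C   D  D 
 * D   E  E 
 * E   F  F 
 * F   G  G 
   G   G  G 
(> = start, * = accepting)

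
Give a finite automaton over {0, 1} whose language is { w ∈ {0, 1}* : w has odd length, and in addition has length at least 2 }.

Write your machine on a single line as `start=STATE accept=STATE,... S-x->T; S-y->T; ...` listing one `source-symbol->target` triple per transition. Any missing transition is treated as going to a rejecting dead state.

Build one automaton per condition and run them in lockstep. The first has 2 states tracking the input length modulo 2; the second has 4 states tracking the input length, saturating at 3. A product state is a pair (one from each), accepting exactly when both do.
With 5 states:
        0   1  
>  q0   q1  q1 
   q1   q2  q2 
   q2   q3  q3 
 * q3   q4  q4 
   q4   q3  q3 
(> = start, * = accepting)

start=q0; accept=q3; q0-0->q1; q0-1->q1; q1-0->q2; q1-1->q2; q2-0->q3; q2-1->q3; q3-0->q4; q3-1->q4; q4-0->q3; q4-1->q3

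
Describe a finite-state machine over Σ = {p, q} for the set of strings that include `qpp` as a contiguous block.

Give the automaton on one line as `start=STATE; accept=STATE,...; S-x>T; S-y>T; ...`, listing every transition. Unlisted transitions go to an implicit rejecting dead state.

start=A; accept=D; A-p>A; A-q>B; B-p>C; B-q>B; C-p>D; C-q>B; D-p>D; D-q>D

States A..C record the length of the longest prefix of `qpp` that matches the current input suffix. Reaching D means `qpp` has been seen, and we stay there forever. Accept from D.
4 states suffice.
       p  q 
>  A   A  B 
   B   C  B 
   C   D  B 
 * D   D  D 
(> = start, * = accepting)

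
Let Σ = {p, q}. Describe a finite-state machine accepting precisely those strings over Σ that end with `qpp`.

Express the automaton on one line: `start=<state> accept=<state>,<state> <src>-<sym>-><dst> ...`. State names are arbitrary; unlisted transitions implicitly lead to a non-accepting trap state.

start=S0 accept=S3 S0-p->S0 S0-q->S1 S1-p->S2 S1-q->S1 S2-p->S3 S2-q->S1 S3-p->S0 S3-q->S1

Let each state record the length of the longest suffix of the input read so far that is also a prefix of `qpp`. S1 means the last symbol is `q`; S2 means the last 2 symbols are `qp`; S3 means the last 3 symbols are `qpp`. Accept only at S3, where the string currently ends in `qpp`.
A 4-state machine:
        p   q  
>  S0   S0  S1 
   S1   S2  S1 
   S2   S3  S1 
 * S3   S0  S1 
(> = start, * = accepting)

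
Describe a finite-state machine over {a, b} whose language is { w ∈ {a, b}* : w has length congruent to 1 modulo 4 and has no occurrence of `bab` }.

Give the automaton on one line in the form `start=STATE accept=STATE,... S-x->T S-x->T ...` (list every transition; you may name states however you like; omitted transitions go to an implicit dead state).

Build one automaton per condition and run them in lockstep. The first has 4 states tracking the input length modulo 4; the second has 4 states tracking partial matches of the forbidden pattern `bab`. A product state is a pair (one from each), accepting exactly when both do. Equivalent product states are then merged.
          a    b  
>  q0     q1   q2 
 * q1     q3   q4 
 * q2     q5   q4 
   q3     q6   q7 
   q4     q8   q7 
   q5     q6   q9 
   q6     q0  q10 
   q7    q11  q10 
   q8     q0   q9 
   q9     q9   q9 
   q10   q12   q2 
   q11    q1   q9 
 * q12    q3   q9 
(> = start, * = accepting)

start=q0 accept=q1,q2,q12 q0-a->q1 q0-b->q2 q1-a->q3 q1-b->q4 q2-a->q5 q2-b->q4 q3-a->q6 q3-b->q7 q4-a->q8 q4-b->q7 q5-a->q6 q5-b->q9 q6-a->q0 q6-b->q10 q7-a->q11 q7-b->q10 q8-a->q0 q8-b->q9 q9-a->q9 q9-b->q9 q10-a->q12 q10-b->q2 q11-a->q1 q11-b->q9 q12-a->q3 q12-b->q9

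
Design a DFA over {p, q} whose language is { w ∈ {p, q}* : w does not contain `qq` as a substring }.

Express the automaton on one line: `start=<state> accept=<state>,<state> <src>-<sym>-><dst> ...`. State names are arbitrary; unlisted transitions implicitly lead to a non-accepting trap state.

start=S0 accept=S0,S1 S0-p->S0 S0-q->S1 S1-p->S0 S1-q->S2 S2-p->S2 S2-q->S2

This is the complement of 'contains `qq`'. Use the same substring-matching states — S0 through S2 holding how much of `qq` has just been matched — but flip the accepting set: everything except the trap S2 accepts.
With 3 states:
        p   q  
>* S0   S0  S1 
 * S1   S0  S2 
   S2   S2  S2 
(> = start, * = accepting)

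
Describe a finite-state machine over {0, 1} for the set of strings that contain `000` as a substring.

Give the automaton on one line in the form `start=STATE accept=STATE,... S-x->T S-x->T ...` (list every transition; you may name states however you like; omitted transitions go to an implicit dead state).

Track how much of `000` has been matched so far: state q0 is no progress, q3 is the absorbing accept state reached once `000` has occurred. Intermediate states record partial matches; on a mismatch, fall back to the longest reusable overlap.
        0   1  
>  q0   q1  q0 
   q1   q2  q0 
   q2   q3  q0 
 * q3   q3  q3 
(> = start, * = accepting)

start=q0 accept=q3 q0-0->q1 q0-1->q0 q1-0->q2 q1-1->q0 q2-0->q3 q2-1->q0 q3-0->q3 q3-1->q3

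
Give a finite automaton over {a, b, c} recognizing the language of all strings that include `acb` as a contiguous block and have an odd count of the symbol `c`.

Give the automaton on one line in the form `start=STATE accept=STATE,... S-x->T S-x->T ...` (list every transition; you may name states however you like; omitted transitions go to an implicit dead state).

start=s0 accept=s5 s0-a->s1 s0-b->s0 s0-c->s2 s1-a->s1 s1-b->s0 s1-c->s3 s2-a->s4 s2-b->s2 s2-c->s0 s3-a->s4 s3-b->s5 s3-c->s0 s4-a->s4 s4-b->s2 s4-c->s6 s5-a->s5 s5-b->s5 s5-c->s7 s6-a->s1 s6-b->s7 s6-c->s2 s7-a->s7 s7-b->s7 s7-c->s5

Run two small machines in parallel and take their product. The first has 4 states tracking whether and how much of `acb` has been seen; the second has 2 states tracking the count of `c`s modulo 2. A product state is a pair (one from each), accepting exactly when both do.
With 8 states:
        a   b   c  
>  s0   s1  s0  s2 
   s1   s1  s0  s3 
   s2   s4  s2  s0 
   s3   s4  s5  s0 
   s4   s4  s2  s6 
 * s5   s5  s5  s7 
   s6   s1  s7  s2 
   s7   s7  s7  s5 
(> = start, * = accepting)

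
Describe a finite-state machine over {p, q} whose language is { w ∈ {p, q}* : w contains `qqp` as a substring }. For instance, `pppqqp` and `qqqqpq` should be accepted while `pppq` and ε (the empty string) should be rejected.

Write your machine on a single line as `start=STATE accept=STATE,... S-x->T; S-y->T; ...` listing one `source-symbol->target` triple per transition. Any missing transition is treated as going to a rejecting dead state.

Track how much of `qqp` has been matched so far: state A is no progress, D is the absorbing accept state reached once `qqp` has occurred. Intermediate states record partial matches; on a mismatch, fall back to the longest reusable overlap.
With 4 states:
       p  q 
>  A   A  B 
   B   A  C 
   C   D  C 
 * D   D  D 
(> = start, * = accepting)

start=A; accept=D; A-p->A; A-q->B; B-p->A; B-q->C; C-p->D; C-q->C; D-p->D; D-q->D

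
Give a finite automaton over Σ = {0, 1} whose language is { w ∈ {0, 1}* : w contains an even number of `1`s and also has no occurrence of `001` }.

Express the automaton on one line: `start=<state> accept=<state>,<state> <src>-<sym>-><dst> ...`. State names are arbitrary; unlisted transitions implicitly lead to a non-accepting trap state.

Build one automaton per condition and run them in lockstep. The first has 2 states tracking the count of `1`s modulo 2; the second has 4 states tracking partial matches of the forbidden pattern `001`. A product state is a pair (one from each), accepting exactly when both do.
With 8 states:
        0   1  
>* q0   q1  q2 
 * q1   q3  q2 
   q2   q4  q0 
 * q3   q3  q5 
   q4   q6  q0 
   q5   q5  q7 
   q6   q6  q7 
   q7   q7  q5 
(> = start, * = accepting)

start=q0 accept=q0,q1,q3 q0-0->q1 q0-1->q2 q1-0->q3 q1-1->q2 q2-0->q4 q2-1->q0 q3-0->q3 q3-1->q5 q4-0->q6 q4-1->q0 q5-0->q5 q5-1->q7 q6-0->q6 q6-1->q7 q7-0->q7 q7-1->q5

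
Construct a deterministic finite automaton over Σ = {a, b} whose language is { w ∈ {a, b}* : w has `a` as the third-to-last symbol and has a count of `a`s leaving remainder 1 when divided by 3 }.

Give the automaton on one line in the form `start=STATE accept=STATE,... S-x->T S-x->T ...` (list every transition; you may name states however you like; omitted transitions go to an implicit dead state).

Build one automaton per condition and run them in lockstep. The first has 15 states tracking the last 3 symbols read; the second has 3 states tracking the count of `a`s modulo 3. A product state is a pair (one from each), accepting exactly when both do. After merging equivalent states the machine shrinks.
          a    b  
>  q0     q1   q0 
   q1     q2   q3 
   q2     q4   q5 
   q3     q2   q6 
   q4     q7   q8 
   q5     q9   q5 
 * q6     q2  q10 
 * q7     q2  q11 
   q8    q12   q0 
   q9    q13   q8 
   q10    q2  q10 
 * q11    q2   q6 
 * q12    q2   q3 
   q13    q2  q11 
(> = start, * = accepting)

start=q0 accept=q6,q7,q11,q12 q0-a->q1 q0-b->q0 q1-a->q2 q1-b->q3 q2-a->q4 q2-b->q5 q3-a->q2 q3-b->q6 q4-a->q7 q4-b->q8 q5-a->q9 q5-b->q5 q6-a->q2 q6-b->q10 q7-a->q2 q7-b->q11 q8-a->q12 q8-b->q0 q9-a->q13 q9-b->q8 q10-a->q2 q10-b->q10 q11-a->q2 q11-b->q6 q12-a->q2 q12-b->q3 q13-a->q2 q13-b->q11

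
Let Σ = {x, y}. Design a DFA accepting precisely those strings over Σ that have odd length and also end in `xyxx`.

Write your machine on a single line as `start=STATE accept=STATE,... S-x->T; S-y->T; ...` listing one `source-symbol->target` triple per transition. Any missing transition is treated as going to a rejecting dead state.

start=A; accept=F; A-x->B; A-y->B; B-x->C; B-y->A; C-x->B; C-y->D; D-x->E; D-y->A; E-x->F; E-y->D; F-x->C; F-y->A

Build one automaton per condition and run them in lockstep. One (2 states) tracks the input length modulo 2; the other (5 states) tracks how much of the suffix `xyxx` has currently been matched. Each combined state is a pair, one component from each; accept when both components accept. Minimizing collapses redundant product states.
With 6 states:
       x  y 
>  A   B  B 
   B   C  A 
   C   B  D 
   D   E  A 
   E   F  D 
 * F   C  A 
(> = start, * = accepting)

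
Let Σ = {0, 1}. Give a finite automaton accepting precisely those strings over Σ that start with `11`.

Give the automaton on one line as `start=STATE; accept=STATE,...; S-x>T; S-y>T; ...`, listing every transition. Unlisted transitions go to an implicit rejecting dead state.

start=A; accept=C; A-0>D; A-1>B; B-0>D; B-1>C; C-0>C; C-1>C; D-0>D; D-1>D

Walk along `11` while the input agrees: from A take `1` to B, and so on. Any deviation drops to the rejecting sink D. Once C is reached the prefix is confirmed and every continuation is accepted.
A 4-state machine:
       0  1 
>  A   D  B 
   B   D  C 
 * C   C  C 
   D   D  D 
(> = start, * = accepting)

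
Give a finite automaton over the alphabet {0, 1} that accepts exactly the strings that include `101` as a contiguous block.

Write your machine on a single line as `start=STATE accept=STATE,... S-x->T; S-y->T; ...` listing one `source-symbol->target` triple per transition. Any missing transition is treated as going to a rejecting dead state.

start=q0; accept=q3; q0-0->q0; q0-1->q1; q1-0->q2; q1-1->q1; q2-0->q0; q2-1->q3; q3-0->q3; q3-1->q3

States q0..q2 record the length of the longest prefix of `101` that matches the current input suffix. Reaching q3 means `101` has been seen, and we stay there forever. Accept from q3.
A 4-state machine:
        0   1  
>  q0   q0  q1 
   q1   q2  q1 
   q2   q0  q3 
 * q3   q3  q3 
(> = start, * = accepting)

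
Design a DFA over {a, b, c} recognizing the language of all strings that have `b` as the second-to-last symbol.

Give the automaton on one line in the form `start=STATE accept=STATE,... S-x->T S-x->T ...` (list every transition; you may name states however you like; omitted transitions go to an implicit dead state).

A DFA must remember the last 2 symbols (since which symbol is second-to-last isn't known until the input ends). Use one state per possible window of the last ≤2 symbols; accept from those whose window starts with `b`.
With 13 states:
          a    b    c  
>  q0     q1   q2   q3 
   q1     q4   q5   q6 
   q2     q7   q8   q9 
   q3    q10  q11  q12 
   q4     q4   q5   q6 
   q5     q7   q8   q9 
   q6    q10  q11  q12 
 * q7     q4   q5   q6 
 * q8     q7   q8   q9 
 * q9    q10  q11  q12 
   q10    q4   q5   q6 
   q11    q7   q8   q9 
   q12   q10  q11  q12 
(> = start, * = accepting)

start=q0 accept=q7,q8,q9 q0-a->q1 q0-b->q2 q0-c->q3 q1-a->q4 q1-b->q5 q1-c->q6 q2-a->q7 q2-b->q8 q2-c->q9 q3-a->q10 q3-b->q11 q3-c->q12 q4-a->q4 q4-b->q5 q4-c->q6 q5-a->q7 q5-b->q8 q5-c->q9 q6-a->q10 q6-b->q11 q6-c->q12 q7-a->q4 q7-b->q5 q7-c->q6 q8-a->q7 q8-b->q8 q8-c->q9 q9-a->q10 q9-b->q11 q9-c->q12 q10-a->q4 q10-b->q5 q10-c->q6 q11-a->q7 q11-b->q8 q11-c->q9 q12-a->q10 q12-b->q11 q12-c->q12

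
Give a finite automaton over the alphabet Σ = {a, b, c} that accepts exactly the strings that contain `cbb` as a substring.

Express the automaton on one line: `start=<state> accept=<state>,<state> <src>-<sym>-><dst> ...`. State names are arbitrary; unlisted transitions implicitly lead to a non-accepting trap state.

start=s0 accept=s3 s0-a->s0 s0-b->s0 s0-c->s1 s1-a->s0 s1-b->s2 s1-c->s1 s2-a->s0 s2-b->s3 s2-c->s1 s3-a->s3 s3-b->s3 s3-c->s3

Track how much of `cbb` has been matched so far: state s0 is no progress, s3 is the absorbing accept state reached once `cbb` has occurred. Intermediate states record partial matches; on a mismatch, fall back to the longest reusable overlap.
A 4-state machine:
        a   b   c  
>  s0   s0  s0  s1 
   s1   s0  s2  s1 
   s2   s0  s3  s1 
 * s3   s3  s3  s3 
(> = start, * = accepting)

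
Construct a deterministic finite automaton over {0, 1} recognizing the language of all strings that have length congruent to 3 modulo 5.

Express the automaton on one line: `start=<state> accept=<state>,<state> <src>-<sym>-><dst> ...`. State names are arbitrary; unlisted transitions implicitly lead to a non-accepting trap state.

start=A accept=D A-0->B A-1->B B-0->C B-1->C C-0->D C-1->D D-0->E D-1->E E-0->A E-1->A

Count input length modulo 5: every symbol advances one step around the cycle A → B → C → D → E → A. Accept at D.
With 5 states:
       0  1 
>  A   B  B 
   B   C  C 
   C   D  D 
 * D   E  E 
   E   A  A 
(> = start, * = accepting)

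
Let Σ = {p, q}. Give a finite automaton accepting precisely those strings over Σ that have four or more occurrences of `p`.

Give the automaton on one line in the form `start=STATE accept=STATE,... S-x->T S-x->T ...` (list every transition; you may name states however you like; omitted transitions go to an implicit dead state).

Only the number of `p`s matters, and only up to 5. Make a chain A → B → C → D → E → F advanced by each `p` (with F absorbing); every other symbol self-loops. The accepting set is {E, F}.
       p  q 
>  A   B  A 
   B   C  B 
   C   D  C 
   D   E  D 
 * E   F  E 
 * F   F  F 
(> = start, * = accepting)

start=A accept=E,F A-p->B A-q->A B-p->C B-q->B C-p->D C-q->C D-p->E D-q->D E-p->F E-q->E F-p->F F-q->F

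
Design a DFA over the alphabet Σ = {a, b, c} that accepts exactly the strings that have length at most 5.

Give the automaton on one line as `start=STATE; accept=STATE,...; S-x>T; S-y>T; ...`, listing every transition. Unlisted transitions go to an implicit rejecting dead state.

We only need to distinguish lengths 0, 1, …, 5, and '>5'. Chain q0 → q1 → q2 → q3 → q4 → q5 → q6 on every symbol, with q6 looping. Accepting states: {q0, q1, q2, q3, q4, q5}.
7 states suffice.
        a   b   c  
>* q0   q1  q1  q1 
 * q1   q2  q2  q2 
 * q2   q3  q3  q3 
 * q3   q4  q4  q4 
 * q4   q5  q5  q5 
 * q5   q6  q6  q6 
   q6   q6  q6  q6 
(> = start, * = accepting)

start=q0; accept=q0,q1,q2,q3,q4,q5; q0-a>q1; q0-b>q1; q0-c>q1; q1-a>q2; q1-b>q2; q1-c>q2; q2-a>q3; q2-b>q3; q2-c>q3; q3-a>q4; q3-b>q4; q3-c>q4; q4-a>q5; q4-b>q5; q4-c>q5; q5-a>q6; q5-b>q6; q5-c>q6; q6-a>q6; q6-b>q6; q6-c>q6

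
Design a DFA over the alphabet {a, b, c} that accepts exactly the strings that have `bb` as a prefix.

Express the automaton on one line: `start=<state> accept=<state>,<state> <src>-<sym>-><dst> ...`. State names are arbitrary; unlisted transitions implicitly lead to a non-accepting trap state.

Walk along `bb` while the input agrees: from S0 take `b` to S1, and so on. Any deviation drops to the rejecting sink S3. Once S2 is reached the prefix is confirmed and every continuation is accepted.
A 4-state machine:
        a   b   c  
>  S0   S3  S1  S3 
   S1   S3  S2  S3 
 * S2   S2  S2  S2 
   S3   S3  S3  S3 
(> = start, * = accepting)

start=S0 accept=S2 S0-a->S3 S0-b->S1 S0-c->S3 S1-a->S3 S1-b->S2 S1-c->S3 S2-a->S2 S2-b->S2 S2-c->S2 S3-a->S3 S3-b->S3 S3-c->S3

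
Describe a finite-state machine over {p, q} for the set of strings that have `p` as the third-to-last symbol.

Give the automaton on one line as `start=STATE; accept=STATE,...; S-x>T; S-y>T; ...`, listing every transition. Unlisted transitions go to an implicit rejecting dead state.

start=S0; accept=S7,S8,S9,S10; S0-p>S1; S0-q>S2; S1-p>S3; S1-q>S4; S2-p>S5; S2-q>S6; S3-p>S7; S3-q>S8; S4-p>S9; S4-q>S10; S5-p>S11; S5-q>S12; S6-p>S13; S6-q>S14; S7-p>S7; S7-q>S8; S8-p>S9; S8-q>S10; S9-p>S11; S9-q>S12; S10-p>S13; S10-q>S14; S11-p>S7; S11-q>S8; S12-p>S9; S12-q>S10; S13-p>S11; S13-q>S12; S14-p>S13; S14-q>S14

Because acceptance depends on a position counted from the end, the machine has to buffer the most recent 3 symbols. Make each state the string of the last up-to-3 symbols read; on input `x` shift the window left and append `x`. Accept when the buffered window has length 3 and begins with `p`.
          p    q  
>  S0     S1   S2 
   S1     S3   S4 
   S2     S5   S6 
   S3     S7   S8 
   S4     S9  S10 
   S5    S11  S12 
   S6    S13  S14 
 * S7     S7   S8 
 * S8     S9  S10 
 * S9    S11  S12 
 * S10   S13  S14 
   S11    S7   S8 
   S12    S9  S10 
   S13   S11  S12 
   S14   S13  S14 
(> = start, * = accepting)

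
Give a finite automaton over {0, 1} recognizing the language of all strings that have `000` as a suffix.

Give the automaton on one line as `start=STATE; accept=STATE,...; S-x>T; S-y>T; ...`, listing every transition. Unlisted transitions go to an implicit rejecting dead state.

start=s0; accept=s3; s0-0>s1; s0-1>s0; s1-0>s2; s1-1>s0; s2-0>s3; s2-1>s0; s3-0>s3; s3-1>s0

Let each state record the length of the longest suffix of the input read so far that is also a prefix of `000`. s1 means the last symbol is `0`; s2 means the last 2 symbols are `00`; s3 means the last 3 symbols are `000`. Accept only at s3, where the string currently ends in `000`.
With 4 states:
        0   1  
>  s0   s1  s0 
   s1   s2  s0 
   s2   s3  s0 
 * s3   s3  s0 
(> = start, * = accepting)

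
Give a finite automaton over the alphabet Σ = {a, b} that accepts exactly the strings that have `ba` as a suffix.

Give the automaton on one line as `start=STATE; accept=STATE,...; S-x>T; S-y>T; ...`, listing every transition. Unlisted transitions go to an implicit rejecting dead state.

Remember how much of `ba` the current input suffix matches. State q0 means no match yet; q1 means the last symbol is `b`; q2 means the last 2 symbols are `ba`. Only q2 accepts. On a mismatch, fall back to the longest proper suffix that is still a prefix of `ba`.
With 3 states:
        a   b  
>  q0   q0  q1 
   q1   q2  q1 
 * q2   q0  q1 
(> = start, * = accepting)

start=q0; accept=q2; q0-a>q0; q0-b>q1; q1-a>q2; q1-b>q1; q2-a>q0; q2-b>q1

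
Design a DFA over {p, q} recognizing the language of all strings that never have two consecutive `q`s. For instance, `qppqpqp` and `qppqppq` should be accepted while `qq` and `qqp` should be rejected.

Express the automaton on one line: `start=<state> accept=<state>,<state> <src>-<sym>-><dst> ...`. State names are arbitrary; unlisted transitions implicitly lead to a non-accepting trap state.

start=A accept=A,B A-p->A A-q->B B-p->A B-q->C C-p->C C-q->C

Track partial matches of the forbidden pattern `qq`. State C is a dead state reached once `qq` has occurred; every other state accepts. A means no part of `qq` is currently matched.
       p  q 
>* A   A  B 
 * B   A  C 
   C   C  C 
(> = start, * = accepting)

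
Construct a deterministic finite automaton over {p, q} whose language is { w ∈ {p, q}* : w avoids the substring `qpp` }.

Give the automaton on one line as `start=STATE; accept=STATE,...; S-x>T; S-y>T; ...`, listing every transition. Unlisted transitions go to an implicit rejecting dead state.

start=s0; accept=s0,s1,s2; s0-p>s0; s0-q>s1; s1-p>s2; s1-q>s1; s2-p>s3; s2-q>s1; s3-p>s3; s3-q>s3

Track partial matches of the forbidden pattern `qpp`. State s3 is a dead state reached once `qpp` has occurred; every other state accepts. s0 means no part of `qpp` is currently matched.
With 4 states:
        p   q  
>* s0   s0  s1 
 * s1   s2  s1 
 * s2   s3  s1 
   s3   s3  s3 
(> = start, * = accepting)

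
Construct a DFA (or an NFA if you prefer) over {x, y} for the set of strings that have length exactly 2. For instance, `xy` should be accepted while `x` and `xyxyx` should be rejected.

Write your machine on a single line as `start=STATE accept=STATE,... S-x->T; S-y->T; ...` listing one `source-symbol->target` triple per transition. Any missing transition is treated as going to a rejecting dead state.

start=q0; accept=q2; q0-x->q1; q0-y->q1; q1-x->q2; q1-y->q2; q2-x->q3; q2-y->q3; q3-x->q3; q3-y->q3

We only need to distinguish lengths 0, 1, …, 2, and '>2'. Chain q0 → q1 → q2 → q3 on every symbol, with q3 looping. Accepting states: {q2}.
A 4-state machine:
        x   y  
>  q0   q1  q1 
   q1   q2  q2 
 * q2   q3  q3 
   q3   q3  q3 
(> = start, * = accepting)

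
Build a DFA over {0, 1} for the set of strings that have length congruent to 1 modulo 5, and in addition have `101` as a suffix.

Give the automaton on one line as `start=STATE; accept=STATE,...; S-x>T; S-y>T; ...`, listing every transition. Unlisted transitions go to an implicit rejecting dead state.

start=q0; accept=q7; q0-0>q1; q0-1>q1; q1-0>q2; q1-1>q2; q2-0>q3; q2-1>q3; q3-0>q4; q3-1>q5; q4-0>q0; q4-1>q0; q5-0>q6; q5-1>q0; q6-0>q1; q6-1>q7; q7-0>q2; q7-1>q2

Run two small machines in parallel and take their product. The first has 5 states tracking the input length modulo 5; the second has 4 states tracking how much of the suffix `101` has currently been matched. A product state is a pair (one from each), accepting exactly when both do. After merging equivalent states the machine shrinks.
With 8 states:
        0   1  
>  q0   q1  q1 
   q1   q2  q2 
   q2   q3  q3 
   q3   q4  q5 
   q4   q0  q0 
   q5   q6  q0 
   q6   q1  q7 
 * q7   q2  q2 
(> = start, * = accepting)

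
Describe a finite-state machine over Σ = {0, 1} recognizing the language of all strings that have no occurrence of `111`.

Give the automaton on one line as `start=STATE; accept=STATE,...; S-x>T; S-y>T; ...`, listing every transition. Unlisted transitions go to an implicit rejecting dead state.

This is the complement of 'contains `111`'. Use the same substring-matching states — q0 through q3 holding how much of `111` has just been matched — but flip the accepting set: everything except the trap q3 accepts.
4 states suffice.
        0   1  
>* q0   q0  q1 
 * q1   q0  q2 
 * q2   q0  q3 
   q3   q3  q3 
(> = start, * = accepting)

start=q0; accept=q0,q1,q2; q0-0>q0; q0-1>q1; q1-0>q0; q1-1>q2; q2-0>q0; q2-1>q3; q3-0>q3; q3-1>q3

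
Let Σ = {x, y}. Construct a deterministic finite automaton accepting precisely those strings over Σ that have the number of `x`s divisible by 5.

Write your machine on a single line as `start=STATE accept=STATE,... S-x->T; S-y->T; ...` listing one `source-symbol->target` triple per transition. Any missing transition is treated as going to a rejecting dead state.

start=s0; accept=s0; s0-x->s1; s0-y->s0; s1-x->s2; s1-y->s1; s2-x->s3; s2-y->s2; s3-x->s4; s3-y->s3; s4-x->s0; s4-y->s4

The only thing that matters is how many `x`s have appeared, reduced mod 5. Use one state per residue: s0 for 0, …, s4 for 4. Reading `x` moves to the next residue; anything else stays put. s0 is accepting.
        x   y  
>* s0   s1  s0 
   s1   s2  s1 
   s2   s3  s2 
   s3   s4  s3 
   s4   s0  s4 
(> = start, * = accepting)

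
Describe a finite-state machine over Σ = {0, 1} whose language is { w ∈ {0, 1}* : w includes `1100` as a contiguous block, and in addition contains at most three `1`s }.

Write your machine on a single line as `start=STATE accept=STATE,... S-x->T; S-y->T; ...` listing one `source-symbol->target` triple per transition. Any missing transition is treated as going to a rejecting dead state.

start=s0; accept=s8,s12; s0-0->s0; s0-1->s1; s1-0->s2; s1-1->s3; s2-0->s2; s2-1->s4; s3-0->s5; s3-1->s6; s4-0->s7; s4-1->s6; s5-0->s8; s5-1->s9; s6-0->s10; s6-1->s11; s7-0->s7; s7-1->s9; s8-0->s8; s8-1->s12; s9-0->s13; s9-1->s11; s10-0->s12; s10-1->s14; s11-0->s15; s11-1->s11; s12-0->s12; s12-1->s16; s13-0->s13; s13-1->s14; s14-0->s17; s14-1->s11; s15-0->s16; s15-1->s14; s16-0->s16; s16-1->s16; s17-0->s17; s17-1->s14

Run two small machines in parallel and take their product. The first has 5 states tracking whether and how much of `1100` has been seen; the second has 5 states tracking the count of `1`s, saturating at 4. A product state is a pair (one from each), accepting exactly when both do.
An 18-state machine:
          0    1  
>  s0     s0   s1 
   s1     s2   s3 
   s2     s2   s4 
   s3     s5   s6 
   s4     s7   s6 
   s5     s8   s9 
   s6    s10  s11 
   s7     s7   s9 
 * s8     s8  s12 
   s9    s13  s11 
   s10   s12  s14 
   s11   s15  s11 
 * s12   s12  s16 
   s13   s13  s14 
   s14   s17  s11 
   s15   s16  s14 
   s16   s16  s16 
   s17   s17  s14 
(> = start, * = accepting)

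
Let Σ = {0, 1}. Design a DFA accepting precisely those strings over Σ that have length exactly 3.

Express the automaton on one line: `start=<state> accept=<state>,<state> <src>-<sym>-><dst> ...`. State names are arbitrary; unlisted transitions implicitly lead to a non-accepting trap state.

start=q0 accept=q3 q0-0->q1 q0-1->q1 q1-0->q2 q1-1->q2 q2-0->q3 q2-1->q3 q3-0->q4 q3-1->q4 q4-0->q4 q4-1->q4

We only need to distinguish lengths 0, 1, …, 3, and '>3'. Chain q0 → q1 → q2 → q3 → q4 on every symbol, with q4 looping. Accepting states: {q3}.
5 states suffice.
        0   1  
>  q0   q1  q1 
   q1   q2  q2 
   q2   q3  q3 
 * q3   q4  q4 
   q4   q4  q4 
(> = start, * = accepting)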